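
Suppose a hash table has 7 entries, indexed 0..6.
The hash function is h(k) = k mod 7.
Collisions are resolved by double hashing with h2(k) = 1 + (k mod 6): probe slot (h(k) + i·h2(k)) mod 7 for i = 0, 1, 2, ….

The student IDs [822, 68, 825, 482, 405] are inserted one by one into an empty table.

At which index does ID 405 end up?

0

822 hashes to 3; slot 3 is free => place at 3.
68 hashes to 5; slot 5 is free => place at 5.
825 hashes to 6; slot 6 is free => place at 6.
482 hashes to 6, h2=3; 6 taken => place at 2.
405 hashes to 6, h2=4; 6,3 taken => place at 0.
Table: [405, ., 482, 822, ., 68, 825]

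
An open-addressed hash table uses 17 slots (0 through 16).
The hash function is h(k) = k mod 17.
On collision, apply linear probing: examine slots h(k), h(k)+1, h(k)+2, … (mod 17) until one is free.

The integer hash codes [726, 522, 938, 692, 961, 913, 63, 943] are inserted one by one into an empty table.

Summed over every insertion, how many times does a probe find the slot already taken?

726 hashes to 12; slot 12 is free -> place at 12.
522 hashes to 12; 12 taken -> place at 13.
938 hashes to 3; slot 3 is free -> place at 3.
692 hashes to 12; 12,13 taken -> place at 14.
961 hashes to 9; slot 9 is free -> place at 9.
913 hashes to 12; 12,13,14 taken -> place at 15.
63 hashes to 12; 12,13,14,15 taken -> place at 16.
943 hashes to 8; slot 8 is free -> place at 8.
Table: [∅, ∅, ∅, 938, ∅, ∅, ∅, ∅, 943, 961, ∅, ∅, 726, 522, 692, 913, 63]

10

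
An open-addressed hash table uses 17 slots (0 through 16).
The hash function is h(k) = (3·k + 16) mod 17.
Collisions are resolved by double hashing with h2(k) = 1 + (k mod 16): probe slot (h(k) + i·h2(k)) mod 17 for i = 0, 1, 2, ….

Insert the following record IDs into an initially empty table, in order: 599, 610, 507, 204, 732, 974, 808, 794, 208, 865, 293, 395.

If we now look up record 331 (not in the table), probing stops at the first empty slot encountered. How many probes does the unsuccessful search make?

Insert 599: h=11, slot 11 empty → index 11.
Insert 610: h=10, slot 10 empty → index 10.
Insert 507: h=7, slot 7 empty → index 7.
Insert 204: h=16, slot 16 empty → index 16.
Insert 732: h=2, slot 2 empty → index 2.
Insert 974: h=14, slot 14 empty → index 14.
Insert 808: h=9, slot 9 empty → index 9.
Insert 794: h=1, slot 1 empty → index 1.
Insert 208: h=11, h2=1, slot 11 occupied → index 12.
Insert 865: h=10, h2=2, slots 10,12,14,16,1 occupied → index 3.
Insert 293: h=11, h2=6, slot 11 occupied → index 0.
Insert 395: h=11, h2=12, slot 11 occupied → index 6.
Table: [293, 794, 732, 865, ., ., 395, 507, ., 808, 610, 599, 208, ., 974, ., 204]
Lookup 331: h=6, h2=12, probe 6,1,13 → slot 13 empty, not found.

3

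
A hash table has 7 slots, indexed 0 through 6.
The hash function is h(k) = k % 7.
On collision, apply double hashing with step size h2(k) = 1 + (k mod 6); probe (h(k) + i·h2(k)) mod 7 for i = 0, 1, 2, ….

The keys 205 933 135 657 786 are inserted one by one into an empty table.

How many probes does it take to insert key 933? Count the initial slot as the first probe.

205: h=2 => slot 2
933: h=2, h2=4, probe 2,6 => slot 6
135: h=2, h2=4, probe 2,6,3 => slot 3
657: h=6, h2=4, probe 6,3,0 => slot 0
786: h=2, h2=1, probe 2,3,4 => slot 4
Table: [657, ., 205, 135, 786, ., 933]

2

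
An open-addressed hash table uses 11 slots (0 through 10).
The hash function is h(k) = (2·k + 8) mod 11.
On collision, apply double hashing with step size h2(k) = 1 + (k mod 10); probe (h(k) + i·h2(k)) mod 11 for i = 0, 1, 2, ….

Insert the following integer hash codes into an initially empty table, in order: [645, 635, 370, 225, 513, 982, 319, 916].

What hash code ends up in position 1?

645: h=0 -> slot 0
635: h=2 -> slot 2
370: h=0, h2=1, probe 0,1 -> slot 1
225: h=7 -> slot 7
513: h=0, h2=4, probe 0,4 -> slot 4
982: h=3 -> slot 3
319: h=8 -> slot 8
916: h=3, h2=7, probe 3,10 -> slot 10
Table: [645, 370, 635, 982, 513, —, —, 225, 319, —, 916]

370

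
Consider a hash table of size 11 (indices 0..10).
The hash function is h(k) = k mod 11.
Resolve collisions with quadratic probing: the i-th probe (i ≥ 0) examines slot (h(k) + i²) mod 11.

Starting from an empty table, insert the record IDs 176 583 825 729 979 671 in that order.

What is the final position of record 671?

5

176 hashes to 0; slot 0 is free => place at 0.
583 hashes to 0; 0 taken => place at 1.
825 hashes to 0; 0,1 taken => place at 4.
729 hashes to 3; slot 3 is free => place at 3.
979 hashes to 0; 0,1,4 taken => place at 9.
671 hashes to 0; 0,1,4,9 taken => place at 5.
Table: [176, 583, ., 729, 825, 671, ., ., ., 979, .]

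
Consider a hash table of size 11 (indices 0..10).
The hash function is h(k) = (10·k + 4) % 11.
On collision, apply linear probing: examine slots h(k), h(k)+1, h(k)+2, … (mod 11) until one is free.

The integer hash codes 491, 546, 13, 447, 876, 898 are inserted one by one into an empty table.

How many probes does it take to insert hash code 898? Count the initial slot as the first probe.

5

491: h=8 -> slot 8
546: h=8, probe 8,9 -> slot 9
13: h=2 -> slot 2
447: h=8, probe 8,9,10 -> slot 10
876: h=8, probe 8,9,10,0 -> slot 0
898: h=8, probe 8,9,10,0,1 -> slot 1
Table: [876, 898, 13, _, _, _, _, _, 491, 546, 447]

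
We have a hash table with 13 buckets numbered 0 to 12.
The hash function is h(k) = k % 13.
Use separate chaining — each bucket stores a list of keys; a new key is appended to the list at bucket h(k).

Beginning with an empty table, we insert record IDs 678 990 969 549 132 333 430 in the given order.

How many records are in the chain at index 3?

678 -> bucket 2
990 -> bucket 2 (collision)
969 -> bucket 7
549 -> bucket 3
132 -> bucket 2 (collision)
333 -> bucket 8
430 -> bucket 1
Final buckets:
0: .
1: 430
2: 678 -> 990 -> 132
3: 549
4: .
5: .
6: .
7: 969
8: 333
9: .
10: .
11: .
12: .

1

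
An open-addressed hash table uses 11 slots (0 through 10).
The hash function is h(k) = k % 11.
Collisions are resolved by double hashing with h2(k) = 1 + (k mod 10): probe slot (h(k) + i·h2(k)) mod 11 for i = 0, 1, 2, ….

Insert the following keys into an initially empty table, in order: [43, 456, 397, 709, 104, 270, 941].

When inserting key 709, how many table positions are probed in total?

43 hashes to 10; slot 10 is free -> place at 10.
456 hashes to 5; slot 5 is free -> place at 5.
397 hashes to 1; slot 1 is free -> place at 1.
709 hashes to 5, h2=10; 5 taken -> place at 4.
104 hashes to 5, h2=5; 5,10,4 taken -> place at 9.
270 hashes to 6; slot 6 is free -> place at 6.
941 hashes to 6, h2=2; 6 taken -> place at 8.
Table: [∅, 397, ∅, ∅, 709, 456, 270, ∅, 941, 104, 43]

2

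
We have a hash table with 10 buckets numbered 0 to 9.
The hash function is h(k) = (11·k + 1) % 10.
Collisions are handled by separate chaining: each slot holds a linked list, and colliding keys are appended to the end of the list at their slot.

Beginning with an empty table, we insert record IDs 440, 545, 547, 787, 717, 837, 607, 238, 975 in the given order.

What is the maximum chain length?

440 → bucket 1
545 → bucket 6
547 → bucket 8
787 → bucket 8 (collision)
717 → bucket 8 (collision)
837 → bucket 8 (collision)
607 → bucket 8 (collision)
238 → bucket 9
975 → bucket 6 (collision)
Final buckets:
0: ∅
1: 440
2: ∅
3: ∅
4: ∅
5: ∅
6: 545 -> 975
7: ∅
8: 547 -> 787 -> 717 -> 837 -> 607
9: 238

5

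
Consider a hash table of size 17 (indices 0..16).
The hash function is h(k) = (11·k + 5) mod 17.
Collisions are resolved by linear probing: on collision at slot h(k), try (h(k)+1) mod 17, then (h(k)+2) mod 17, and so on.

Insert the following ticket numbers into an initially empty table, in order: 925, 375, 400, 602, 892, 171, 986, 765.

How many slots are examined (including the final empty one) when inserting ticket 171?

925 hashes to 14; slot 14 is free -> place at 14.
375 hashes to 16; slot 16 is free -> place at 16.
400 hashes to 2; slot 2 is free -> place at 2.
602 hashes to 14; 14 taken -> place at 15.
892 hashes to 8; slot 8 is free -> place at 8.
171 hashes to 16; 16 taken -> place at 0.
986 hashes to 5; slot 5 is free -> place at 5.
765 hashes to 5; 5 taken -> place at 6.
Table: [171, _, 400, _, _, 986, 765, _, 892, _, _, _, _, _, 925, 602, 375]

2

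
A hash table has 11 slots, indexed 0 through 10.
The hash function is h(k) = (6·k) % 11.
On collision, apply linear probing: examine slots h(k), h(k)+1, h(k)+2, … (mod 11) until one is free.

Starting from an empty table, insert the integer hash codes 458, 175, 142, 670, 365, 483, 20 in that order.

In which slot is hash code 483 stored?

458 hashes to 9; slot 9 is free => place at 9.
175 hashes to 5; slot 5 is free => place at 5.
142 hashes to 5; 5 taken => place at 6.
670 hashes to 5; 5,6 taken => place at 7.
365 hashes to 1; slot 1 is free => place at 1.
483 hashes to 5; 5,6,7 taken => place at 8.
20 hashes to 10; slot 10 is free => place at 10.
Table: [., 365, ., ., ., 175, 142, 670, 483, 458, 20]

8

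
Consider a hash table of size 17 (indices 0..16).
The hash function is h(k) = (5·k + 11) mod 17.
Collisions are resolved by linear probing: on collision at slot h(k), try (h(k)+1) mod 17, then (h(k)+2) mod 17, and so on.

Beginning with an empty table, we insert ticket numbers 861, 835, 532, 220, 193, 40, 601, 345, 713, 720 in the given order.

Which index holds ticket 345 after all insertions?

3

861 hashes to 15; slot 15 is free => place at 15.
835 hashes to 4; slot 4 is free => place at 4.
532 hashes to 2; slot 2 is free => place at 2.
220 hashes to 6; slot 6 is free => place at 6.
193 hashes to 7; slot 7 is free => place at 7.
40 hashes to 7; 7 taken => place at 8.
601 hashes to 7; 7,8 taken => place at 9.
345 hashes to 2; 2 taken => place at 3.
713 hashes to 6; 6,7,8,9 taken => place at 10.
720 hashes to 7; 7,8,9,10 taken => place at 11.
Table: [-, -, 532, 345, 835, -, 220, 193, 40, 601, 713, 720, -, -, -, 861, -]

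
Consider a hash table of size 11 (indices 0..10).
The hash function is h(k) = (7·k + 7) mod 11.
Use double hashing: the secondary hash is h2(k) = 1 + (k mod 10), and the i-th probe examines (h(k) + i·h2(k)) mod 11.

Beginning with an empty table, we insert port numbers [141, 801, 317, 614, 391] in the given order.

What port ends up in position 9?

141 hashes to 4; slot 4 is free => place at 4.
801 hashes to 4, h2=2; 4 taken => place at 6.
317 hashes to 4, h2=8; 4 taken => place at 1.
614 hashes to 4, h2=5; 4 taken => place at 9.
391 hashes to 5; slot 5 is free => place at 5.
Table: [_, 317, _, _, 141, 391, 801, _, _, 614, _]

614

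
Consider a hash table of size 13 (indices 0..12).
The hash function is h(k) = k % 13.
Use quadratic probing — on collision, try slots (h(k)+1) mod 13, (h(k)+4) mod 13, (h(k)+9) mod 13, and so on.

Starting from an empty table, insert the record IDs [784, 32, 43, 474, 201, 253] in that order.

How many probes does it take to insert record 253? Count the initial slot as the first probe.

Insert 784: h=4, slot 4 empty -> index 4.
Insert 32: h=6, slot 6 empty -> index 6.
Insert 43: h=4, slot 4 occupied -> index 5.
Insert 474: h=6, slot 6 occupied -> index 7.
Insert 201: h=6, slots 6,7 occupied -> index 10.
Insert 253: h=6, slots 6,7,10 occupied -> index 2.
Table: [-, -, 253, -, 784, 43, 32, 474, -, -, 201, -, -]

4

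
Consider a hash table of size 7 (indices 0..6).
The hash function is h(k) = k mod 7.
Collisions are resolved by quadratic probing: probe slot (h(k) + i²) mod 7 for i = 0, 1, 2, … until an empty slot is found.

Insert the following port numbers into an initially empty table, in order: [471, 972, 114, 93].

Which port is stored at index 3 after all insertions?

114

471: h=2 -> slot 2
972: h=6 -> slot 6
114: h=2, probe 2,3 -> slot 3
93: h=2, probe 2,3,6,4 -> slot 4
Table: [∅, ∅, 471, 114, 93, ∅, 972]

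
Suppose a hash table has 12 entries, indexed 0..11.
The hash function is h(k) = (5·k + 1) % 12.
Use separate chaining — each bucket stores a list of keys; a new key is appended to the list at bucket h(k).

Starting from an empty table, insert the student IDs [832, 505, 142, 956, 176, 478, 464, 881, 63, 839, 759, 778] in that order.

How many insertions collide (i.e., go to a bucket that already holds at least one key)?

5

832 -> bucket 9
505 -> bucket 6
142 -> bucket 3
956 -> bucket 5
176 -> bucket 5 (collision)
478 -> bucket 3 (collision)
464 -> bucket 5 (collision)
881 -> bucket 2
63 -> bucket 4
839 -> bucket 8
759 -> bucket 4 (collision)
778 -> bucket 3 (collision)
Final buckets:
0: _
1: _
2: 881
3: 142 -> 478 -> 778
4: 63 -> 759
5: 956 -> 176 -> 464
6: 505
7: _
8: 839
9: 832
10: _
11: _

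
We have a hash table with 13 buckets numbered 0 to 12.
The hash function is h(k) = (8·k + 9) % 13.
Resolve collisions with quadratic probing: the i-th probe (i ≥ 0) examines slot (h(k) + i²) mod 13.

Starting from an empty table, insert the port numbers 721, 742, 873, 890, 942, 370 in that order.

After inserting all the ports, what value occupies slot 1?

721 hashes to 5; slot 5 is free => place at 5.
742 hashes to 4; slot 4 is free => place at 4.
873 hashes to 12; slot 12 is free => place at 12.
890 hashes to 5; 5 taken => place at 6.
942 hashes to 5; 5,6 taken => place at 9.
370 hashes to 5; 5,6,9 taken => place at 1.
Table: [∅, 370, ∅, ∅, 742, 721, 890, ∅, ∅, 942, ∅, ∅, 873]

370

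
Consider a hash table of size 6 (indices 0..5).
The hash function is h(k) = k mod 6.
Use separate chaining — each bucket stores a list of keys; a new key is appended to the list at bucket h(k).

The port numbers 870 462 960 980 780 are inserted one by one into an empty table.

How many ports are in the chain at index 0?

Insert 870: h=0, bucket 0 empty -> new chain.
Insert 462: h=0, bucket 0 nonempty -> append to chain.
Insert 960: h=0, bucket 0 nonempty -> append to chain.
Insert 980: h=2, bucket 2 empty -> new chain.
Insert 780: h=0, bucket 0 nonempty -> append to chain.
Final buckets:
0: 870 -> 462 -> 960 -> 780
1: .
2: 980
3: .
4: .
5: .

4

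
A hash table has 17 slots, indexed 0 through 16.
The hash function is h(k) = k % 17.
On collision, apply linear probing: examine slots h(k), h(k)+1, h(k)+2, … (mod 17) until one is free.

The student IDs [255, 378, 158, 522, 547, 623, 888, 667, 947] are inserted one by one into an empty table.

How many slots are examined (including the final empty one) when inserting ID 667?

255 hashes to 0; slot 0 is free => place at 0.
378 hashes to 4; slot 4 is free => place at 4.
158 hashes to 5; slot 5 is free => place at 5.
522 hashes to 12; slot 12 is free => place at 12.
547 hashes to 3; slot 3 is free => place at 3.
623 hashes to 11; slot 11 is free => place at 11.
888 hashes to 4; 4,5 taken => place at 6.
667 hashes to 4; 4,5,6 taken => place at 7.
947 hashes to 12; 12 taken => place at 13.
Table: [255, ., ., 547, 378, 158, 888, 667, ., ., ., 623, 522, 947, ., ., .]

4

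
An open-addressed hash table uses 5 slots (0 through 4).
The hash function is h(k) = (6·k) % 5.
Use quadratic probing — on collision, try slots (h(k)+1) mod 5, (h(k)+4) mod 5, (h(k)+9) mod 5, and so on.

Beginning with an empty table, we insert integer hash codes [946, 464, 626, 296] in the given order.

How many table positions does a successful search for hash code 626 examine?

946 hashes to 1; slot 1 is free => place at 1.
464 hashes to 4; slot 4 is free => place at 4.
626 hashes to 1; 1 taken => place at 2.
296 hashes to 1; 1,2 taken => place at 0.
Table: [296, 946, 626, ∅, 464]
Lookup 626: h=1, probe 1,2 → found at 2.

2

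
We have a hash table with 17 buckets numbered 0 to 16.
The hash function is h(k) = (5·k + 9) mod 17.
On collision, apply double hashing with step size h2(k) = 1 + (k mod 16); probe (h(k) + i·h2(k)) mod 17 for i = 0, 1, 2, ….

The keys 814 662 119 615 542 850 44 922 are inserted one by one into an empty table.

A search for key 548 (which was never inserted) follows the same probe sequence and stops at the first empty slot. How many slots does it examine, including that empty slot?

2

Insert 814: h=16, slot 16 empty => index 16.
Insert 662: h=4, slot 4 empty => index 4.
Insert 119: h=9, slot 9 empty => index 9.
Insert 615: h=7, slot 7 empty => index 7.
Insert 542: h=16, h2=15, slot 16 occupied => index 14.
Insert 850: h=9, h2=3, slot 9 occupied => index 12.
Insert 44: h=8, slot 8 empty => index 8.
Insert 922: h=12, h2=11, slot 12 occupied => index 6.
Table: [., ., ., ., 662, ., 922, 615, 44, 119, ., ., 850, ., 542, ., 814]
Lookup 548: h=12, h2=5, probe 12,0 → slot 0 empty, not found.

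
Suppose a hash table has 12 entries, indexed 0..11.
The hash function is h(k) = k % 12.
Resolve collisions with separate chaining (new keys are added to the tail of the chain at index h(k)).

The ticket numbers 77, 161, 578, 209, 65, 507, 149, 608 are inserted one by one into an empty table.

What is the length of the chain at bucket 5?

Insert 77: h=5, bucket 5 empty → new chain.
Insert 161: h=5, bucket 5 nonempty → append to chain.
Insert 578: h=2, bucket 2 empty → new chain.
Insert 209: h=5, bucket 5 nonempty → append to chain.
Insert 65: h=5, bucket 5 nonempty → append to chain.
Insert 507: h=3, bucket 3 empty → new chain.
Insert 149: h=5, bucket 5 nonempty → append to chain.
Insert 608: h=8, bucket 8 empty → new chain.
Final buckets:
0: .
1: .
2: 578
3: 507
4: .
5: 77 -> 161 -> 209 -> 65 -> 149
6: .
7: .
8: 608
9: .
10: .
11: .

5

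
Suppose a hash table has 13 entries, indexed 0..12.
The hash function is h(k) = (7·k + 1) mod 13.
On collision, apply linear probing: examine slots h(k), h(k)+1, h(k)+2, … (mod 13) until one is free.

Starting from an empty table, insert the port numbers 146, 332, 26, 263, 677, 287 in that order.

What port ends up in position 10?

263

146: h=9 → slot 9
332: h=11 → slot 11
26: h=1 → slot 1
263: h=9, probe 9,10 → slot 10
677: h=8 → slot 8
287: h=8, probe 8,9,10,11,12 → slot 12
Table: [—, 26, —, —, —, —, —, —, 677, 146, 263, 332, 287]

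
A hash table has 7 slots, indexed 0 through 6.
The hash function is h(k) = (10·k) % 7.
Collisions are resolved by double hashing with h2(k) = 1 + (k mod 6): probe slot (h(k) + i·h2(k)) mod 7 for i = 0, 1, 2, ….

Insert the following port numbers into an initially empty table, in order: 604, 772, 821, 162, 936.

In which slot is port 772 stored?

604: h=6 => slot 6
772: h=6, h2=5, probe 6,4 => slot 4
821: h=6, h2=6, probe 6,5 => slot 5
162: h=3 => slot 3
936: h=1 => slot 1
Table: [∅, 936, ∅, 162, 772, 821, 604]

4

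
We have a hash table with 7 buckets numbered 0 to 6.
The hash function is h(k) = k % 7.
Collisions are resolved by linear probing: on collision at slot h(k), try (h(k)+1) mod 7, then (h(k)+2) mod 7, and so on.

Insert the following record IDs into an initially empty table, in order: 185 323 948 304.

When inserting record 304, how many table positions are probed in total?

3

185: h=3 -> slot 3
323: h=1 -> slot 1
948: h=3, probe 3,4 -> slot 4
304: h=3, probe 3,4,5 -> slot 5
Table: [., 323, ., 185, 948, 304, .]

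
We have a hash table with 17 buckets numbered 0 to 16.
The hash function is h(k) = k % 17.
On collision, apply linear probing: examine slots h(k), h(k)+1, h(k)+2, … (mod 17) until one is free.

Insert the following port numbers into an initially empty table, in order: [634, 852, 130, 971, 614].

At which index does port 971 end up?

634: h=5 → slot 5
852: h=2 → slot 2
130: h=11 → slot 11
971: h=2, probe 2,3 → slot 3
614: h=2, probe 2,3,4 → slot 4
Table: [., ., 852, 971, 614, 634, ., ., ., ., ., 130, ., ., ., ., .]

3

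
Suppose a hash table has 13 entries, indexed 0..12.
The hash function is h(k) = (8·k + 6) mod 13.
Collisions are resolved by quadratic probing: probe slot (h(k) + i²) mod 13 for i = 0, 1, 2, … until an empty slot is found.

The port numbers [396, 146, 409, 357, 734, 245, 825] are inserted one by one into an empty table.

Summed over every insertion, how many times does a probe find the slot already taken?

12

Insert 396: h=2, slot 2 empty → index 2.
Insert 146: h=4, slot 4 empty → index 4.
Insert 409: h=2, slot 2 occupied → index 3.
Insert 357: h=2, slots 2,3 occupied → index 6.
Insert 734: h=2, slots 2,3,6 occupied → index 11.
Insert 245: h=3, slots 3,4 occupied → index 7.
Insert 825: h=2, slots 2,3,6,11 occupied → index 5.
Table: [_, _, 396, 409, 146, 825, 357, 245, _, _, _, 734, _]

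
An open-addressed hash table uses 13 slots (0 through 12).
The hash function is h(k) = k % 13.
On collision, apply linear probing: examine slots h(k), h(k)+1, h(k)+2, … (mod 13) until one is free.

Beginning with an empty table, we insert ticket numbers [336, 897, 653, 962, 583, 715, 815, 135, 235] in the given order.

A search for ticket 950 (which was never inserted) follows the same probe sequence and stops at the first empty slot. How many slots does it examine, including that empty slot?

336: h=11 => slot 11
897: h=0 => slot 0
653: h=3 => slot 3
962: h=0, probe 0,1 => slot 1
583: h=11, probe 11,12 => slot 12
715: h=0, probe 0,1,2 => slot 2
815: h=9 => slot 9
135: h=5 => slot 5
235: h=1, probe 1,2,3,4 => slot 4
Table: [897, 962, 715, 653, 235, 135, —, —, —, 815, —, 336, 583]
Lookup 950: h=1, probe 1,2,3,4,5,6 → slot 6 empty, not found.

6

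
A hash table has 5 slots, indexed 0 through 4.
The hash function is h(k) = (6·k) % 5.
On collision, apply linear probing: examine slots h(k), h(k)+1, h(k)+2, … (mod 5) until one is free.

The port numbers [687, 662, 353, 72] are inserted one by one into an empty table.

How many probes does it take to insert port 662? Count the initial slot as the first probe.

687: h=2 => slot 2
662: h=2, probe 2,3 => slot 3
353: h=3, probe 3,4 => slot 4
72: h=2, probe 2,3,4,0 => slot 0
Table: [72, —, 687, 662, 353]

2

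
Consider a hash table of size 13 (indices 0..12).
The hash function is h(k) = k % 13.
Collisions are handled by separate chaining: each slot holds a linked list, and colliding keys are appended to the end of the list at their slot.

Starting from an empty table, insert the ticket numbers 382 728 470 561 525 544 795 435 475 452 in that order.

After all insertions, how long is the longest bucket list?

382 -> bucket 5
728 -> bucket 0
470 -> bucket 2
561 -> bucket 2 (collision)
525 -> bucket 5 (collision)
544 -> bucket 11
795 -> bucket 2 (collision)
435 -> bucket 6
475 -> bucket 7
452 -> bucket 10
Final buckets:
0: 728
1: ∅
2: 470 -> 561 -> 795
3: ∅
4: ∅
5: 382 -> 525
6: 435
7: 475
8: ∅
9: ∅
10: 452
11: 544
12: ∅

3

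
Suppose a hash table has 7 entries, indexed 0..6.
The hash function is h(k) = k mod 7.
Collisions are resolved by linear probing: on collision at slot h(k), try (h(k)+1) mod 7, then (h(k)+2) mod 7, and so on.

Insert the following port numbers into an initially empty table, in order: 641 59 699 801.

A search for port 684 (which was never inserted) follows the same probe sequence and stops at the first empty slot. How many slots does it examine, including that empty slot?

Insert 641: h=4, slot 4 empty => index 4.
Insert 59: h=3, slot 3 empty => index 3.
Insert 699: h=6, slot 6 empty => index 6.
Insert 801: h=3, slots 3,4 occupied => index 5.
Table: [-, -, -, 59, 641, 801, 699]
Lookup 684: h=5, probe 5,6,0 → slot 0 empty, not found.

3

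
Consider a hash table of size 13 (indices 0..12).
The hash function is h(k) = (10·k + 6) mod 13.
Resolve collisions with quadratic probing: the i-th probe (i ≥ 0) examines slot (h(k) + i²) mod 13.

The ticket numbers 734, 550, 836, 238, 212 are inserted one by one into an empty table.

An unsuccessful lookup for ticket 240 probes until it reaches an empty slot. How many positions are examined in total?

734: h=1 -> slot 1
550: h=7 -> slot 7
836: h=7, probe 7,8 -> slot 8
238: h=7, probe 7,8,11 -> slot 11
212: h=7, probe 7,8,11,3 -> slot 3
Table: [_, 734, _, 212, _, _, _, 550, 836, _, _, 238, _]
Lookup 240: h=1, probe 1,2 → slot 2 empty, not found.

2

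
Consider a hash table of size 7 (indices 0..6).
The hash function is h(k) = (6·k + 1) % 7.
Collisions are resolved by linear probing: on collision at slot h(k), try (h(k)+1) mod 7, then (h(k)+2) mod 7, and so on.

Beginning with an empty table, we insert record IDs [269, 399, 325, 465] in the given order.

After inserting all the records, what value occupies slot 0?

269 hashes to 5; slot 5 is free -> place at 5.
399 hashes to 1; slot 1 is free -> place at 1.
325 hashes to 5; 5 taken -> place at 6.
465 hashes to 5; 5,6 taken -> place at 0.
Table: [465, 399, ., ., ., 269, 325]

465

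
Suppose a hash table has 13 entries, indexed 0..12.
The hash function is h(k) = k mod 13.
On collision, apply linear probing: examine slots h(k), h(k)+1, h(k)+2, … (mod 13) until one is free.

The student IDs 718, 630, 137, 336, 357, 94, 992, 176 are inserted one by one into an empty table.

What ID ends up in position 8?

718: h=3 -> slot 3
630: h=6 -> slot 6
137: h=7 -> slot 7
336: h=11 -> slot 11
357: h=6, probe 6,7,8 -> slot 8
94: h=3, probe 3,4 -> slot 4
992: h=4, probe 4,5 -> slot 5
176: h=7, probe 7,8,9 -> slot 9
Table: [-, -, -, 718, 94, 992, 630, 137, 357, 176, -, 336, -]

357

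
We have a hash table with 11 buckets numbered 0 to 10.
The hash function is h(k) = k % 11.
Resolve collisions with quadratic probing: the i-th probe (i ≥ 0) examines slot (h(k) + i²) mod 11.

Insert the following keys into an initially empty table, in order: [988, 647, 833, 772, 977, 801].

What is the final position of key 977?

988 hashes to 9; slot 9 is free → place at 9.
647 hashes to 9; 9 taken → place at 10.
833 hashes to 8; slot 8 is free → place at 8.
772 hashes to 2; slot 2 is free → place at 2.
977 hashes to 9; 9,10,2 taken → place at 7.
801 hashes to 9; 9,10,2,7 taken → place at 3.
Table: [., ., 772, 801, ., ., ., 977, 833, 988, 647]

7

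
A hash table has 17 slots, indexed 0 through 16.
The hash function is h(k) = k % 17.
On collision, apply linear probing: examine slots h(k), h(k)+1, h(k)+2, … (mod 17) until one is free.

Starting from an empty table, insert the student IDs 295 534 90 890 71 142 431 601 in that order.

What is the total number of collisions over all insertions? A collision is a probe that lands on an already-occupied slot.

Insert 295: h=6, slot 6 empty -> index 6.
Insert 534: h=7, slot 7 empty -> index 7.
Insert 90: h=5, slot 5 empty -> index 5.
Insert 890: h=6, slots 6,7 occupied -> index 8.
Insert 71: h=3, slot 3 empty -> index 3.
Insert 142: h=6, slots 6,7,8 occupied -> index 9.
Insert 431: h=6, slots 6,7,8,9 occupied -> index 10.
Insert 601: h=6, slots 6,7,8,9,10 occupied -> index 11.
Table: [-, -, -, 71, -, 90, 295, 534, 890, 142, 431, 601, -, -, -, -, -]

14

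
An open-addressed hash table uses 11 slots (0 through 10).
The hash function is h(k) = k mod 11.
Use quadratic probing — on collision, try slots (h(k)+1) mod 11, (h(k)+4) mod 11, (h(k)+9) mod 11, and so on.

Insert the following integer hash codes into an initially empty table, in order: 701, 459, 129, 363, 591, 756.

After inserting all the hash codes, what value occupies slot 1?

129

701: h=8 -> slot 8
459: h=8, probe 8,9 -> slot 9
129: h=8, probe 8,9,1 -> slot 1
363: h=0 -> slot 0
591: h=8, probe 8,9,1,6 -> slot 6
756: h=8, probe 8,9,1,6,2 -> slot 2
Table: [363, 129, 756, —, —, —, 591, —, 701, 459, —]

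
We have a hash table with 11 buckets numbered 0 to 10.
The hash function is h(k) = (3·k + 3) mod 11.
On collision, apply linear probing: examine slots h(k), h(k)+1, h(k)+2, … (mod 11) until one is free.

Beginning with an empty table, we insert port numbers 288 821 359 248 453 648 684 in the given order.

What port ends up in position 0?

Insert 288: h=9, slot 9 empty → index 9.
Insert 821: h=2, slot 2 empty → index 2.
Insert 359: h=2, slot 2 occupied → index 3.
Insert 248: h=10, slot 10 empty → index 10.
Insert 453: h=9, slots 9,10 occupied → index 0.
Insert 648: h=0, slot 0 occupied → index 1.
Insert 684: h=9, slots 9,10,0,1,2,3 occupied → index 4.
Table: [453, 648, 821, 359, 684, -, -, -, -, 288, 248]

453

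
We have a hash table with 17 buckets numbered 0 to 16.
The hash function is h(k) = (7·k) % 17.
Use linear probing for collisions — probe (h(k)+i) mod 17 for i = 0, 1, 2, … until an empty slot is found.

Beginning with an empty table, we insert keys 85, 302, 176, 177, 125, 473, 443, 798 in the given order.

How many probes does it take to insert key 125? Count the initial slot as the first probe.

85: h=0 -> slot 0
302: h=6 -> slot 6
176: h=8 -> slot 8
177: h=15 -> slot 15
125: h=8, probe 8,9 -> slot 9
473: h=13 -> slot 13
443: h=7 -> slot 7
798: h=10 -> slot 10
Table: [85, -, -, -, -, -, 302, 443, 176, 125, 798, -, -, 473, -, 177, -]

2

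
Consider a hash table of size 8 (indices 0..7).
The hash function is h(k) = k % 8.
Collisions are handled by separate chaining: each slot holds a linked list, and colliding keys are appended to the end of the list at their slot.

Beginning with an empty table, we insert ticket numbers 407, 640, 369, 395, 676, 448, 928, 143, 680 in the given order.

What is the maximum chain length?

Insert 407: h=7, bucket 7 empty → new chain.
Insert 640: h=0, bucket 0 empty → new chain.
Insert 369: h=1, bucket 1 empty → new chain.
Insert 395: h=3, bucket 3 empty → new chain.
Insert 676: h=4, bucket 4 empty → new chain.
Insert 448: h=0, bucket 0 nonempty → append to chain.
Insert 928: h=0, bucket 0 nonempty → append to chain.
Insert 143: h=7, bucket 7 nonempty → append to chain.
Insert 680: h=0, bucket 0 nonempty → append to chain.
Final buckets:
0: 640 -> 448 -> 928 -> 680
1: 369
2: —
3: 395
4: 676
5: —
6: —
7: 407 -> 143

4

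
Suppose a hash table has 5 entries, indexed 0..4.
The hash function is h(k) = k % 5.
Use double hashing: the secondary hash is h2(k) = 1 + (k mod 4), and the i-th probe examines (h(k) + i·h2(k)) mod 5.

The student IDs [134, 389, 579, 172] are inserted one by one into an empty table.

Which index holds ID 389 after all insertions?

1

134 hashes to 4; slot 4 is free => place at 4.
389 hashes to 4, h2=2; 4 taken => place at 1.
579 hashes to 4, h2=4; 4 taken => place at 3.
172 hashes to 2; slot 2 is free => place at 2.
Table: [_, 389, 172, 579, 134]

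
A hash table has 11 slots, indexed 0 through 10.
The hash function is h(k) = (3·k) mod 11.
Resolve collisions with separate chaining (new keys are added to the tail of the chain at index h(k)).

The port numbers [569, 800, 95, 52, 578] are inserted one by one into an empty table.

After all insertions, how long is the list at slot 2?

3

569 -> bucket 2
800 -> bucket 2 (collision)
95 -> bucket 10
52 -> bucket 2 (collision)
578 -> bucket 7
Final buckets:
0: _
1: _
2: 569 -> 800 -> 52
3: _
4: _
5: _
6: _
7: 578
8: _
9: _
10: 95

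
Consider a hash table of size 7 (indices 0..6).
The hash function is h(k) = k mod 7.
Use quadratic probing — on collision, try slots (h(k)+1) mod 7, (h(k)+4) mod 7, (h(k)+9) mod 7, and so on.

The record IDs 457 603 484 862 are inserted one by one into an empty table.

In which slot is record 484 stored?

457: h=2 → slot 2
603: h=1 → slot 1
484: h=1, probe 1,2,5 → slot 5
862: h=1, probe 1,2,5,3 → slot 3
Table: [∅, 603, 457, 862, ∅, 484, ∅]

5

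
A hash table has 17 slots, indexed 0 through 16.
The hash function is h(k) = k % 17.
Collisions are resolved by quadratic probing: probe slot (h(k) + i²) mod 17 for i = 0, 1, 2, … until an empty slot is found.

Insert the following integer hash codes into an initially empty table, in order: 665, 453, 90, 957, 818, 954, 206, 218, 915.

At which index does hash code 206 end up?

10

665 hashes to 2; slot 2 is free => place at 2.
453 hashes to 11; slot 11 is free => place at 11.
90 hashes to 5; slot 5 is free => place at 5.
957 hashes to 5; 5 taken => place at 6.
818 hashes to 2; 2 taken => place at 3.
954 hashes to 2; 2,3,6,11 taken => place at 1.
206 hashes to 2; 2,3,6,11,1 taken => place at 10.
218 hashes to 14; slot 14 is free => place at 14.
915 hashes to 14; 14 taken => place at 15.
Table: [—, 954, 665, 818, —, 90, 957, —, —, —, 206, 453, —, —, 218, 915, —]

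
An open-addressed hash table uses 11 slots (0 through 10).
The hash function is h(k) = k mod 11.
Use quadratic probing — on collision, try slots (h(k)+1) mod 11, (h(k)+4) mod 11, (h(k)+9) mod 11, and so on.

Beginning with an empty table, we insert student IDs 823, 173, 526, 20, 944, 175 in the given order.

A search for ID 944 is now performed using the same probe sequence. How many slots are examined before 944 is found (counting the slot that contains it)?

823 hashes to 9; slot 9 is free -> place at 9.
173 hashes to 8; slot 8 is free -> place at 8.
526 hashes to 9; 9 taken -> place at 10.
20 hashes to 9; 9,10 taken -> place at 2.
944 hashes to 9; 9,10,2 taken -> place at 7.
175 hashes to 10; 10 taken -> place at 0.
Table: [175, ∅, 20, ∅, ∅, ∅, ∅, 944, 173, 823, 526]
Lookup 944: h=9, probe 9,10,2,7 → found at 7.

4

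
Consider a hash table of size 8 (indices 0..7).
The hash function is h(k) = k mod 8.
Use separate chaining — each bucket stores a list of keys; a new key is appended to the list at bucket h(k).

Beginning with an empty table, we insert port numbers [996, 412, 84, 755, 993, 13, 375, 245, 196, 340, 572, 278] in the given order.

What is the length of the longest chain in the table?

Insert 996: h=4, bucket 4 empty -> new chain.
Insert 412: h=4, bucket 4 nonempty -> append to chain.
Insert 84: h=4, bucket 4 nonempty -> append to chain.
Insert 755: h=3, bucket 3 empty -> new chain.
Insert 993: h=1, bucket 1 empty -> new chain.
Insert 13: h=5, bucket 5 empty -> new chain.
Insert 375: h=7, bucket 7 empty -> new chain.
Insert 245: h=5, bucket 5 nonempty -> append to chain.
Insert 196: h=4, bucket 4 nonempty -> append to chain.
Insert 340: h=4, bucket 4 nonempty -> append to chain.
Insert 572: h=4, bucket 4 nonempty -> append to chain.
Insert 278: h=6, bucket 6 empty -> new chain.
Final buckets:
0: ∅
1: 993
2: ∅
3: 755
4: 996 -> 412 -> 84 -> 196 -> 340 -> 572
5: 13 -> 245
6: 278
7: 375

6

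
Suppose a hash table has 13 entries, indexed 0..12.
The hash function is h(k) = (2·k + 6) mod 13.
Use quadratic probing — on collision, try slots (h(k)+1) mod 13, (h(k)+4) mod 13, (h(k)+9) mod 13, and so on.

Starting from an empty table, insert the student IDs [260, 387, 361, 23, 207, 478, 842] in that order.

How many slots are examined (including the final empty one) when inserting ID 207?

2

260 hashes to 6; slot 6 is free => place at 6.
387 hashes to 0; slot 0 is free => place at 0.
361 hashes to 0; 0 taken => place at 1.
23 hashes to 0; 0,1 taken => place at 4.
207 hashes to 4; 4 taken => place at 5.
478 hashes to 0; 0,1,4 taken => place at 9.
842 hashes to 0; 0,1,4,9 taken => place at 3.
Table: [387, 361, ., 842, 23, 207, 260, ., ., 478, ., ., .]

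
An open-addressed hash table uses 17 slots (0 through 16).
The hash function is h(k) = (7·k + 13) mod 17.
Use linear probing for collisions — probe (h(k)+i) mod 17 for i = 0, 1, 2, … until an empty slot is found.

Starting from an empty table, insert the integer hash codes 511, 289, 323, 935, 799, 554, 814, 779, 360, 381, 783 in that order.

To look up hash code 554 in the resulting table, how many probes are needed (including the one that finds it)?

3

511 hashes to 3; slot 3 is free -> place at 3.
289 hashes to 13; slot 13 is free -> place at 13.
323 hashes to 13; 13 taken -> place at 14.
935 hashes to 13; 13,14 taken -> place at 15.
799 hashes to 13; 13,14,15 taken -> place at 16.
554 hashes to 15; 15,16 taken -> place at 0.
814 hashes to 16; 16,0 taken -> place at 1.
779 hashes to 9; slot 9 is free -> place at 9.
360 hashes to 0; 0,1 taken -> place at 2.
381 hashes to 11; slot 11 is free -> place at 11.
783 hashes to 3; 3 taken -> place at 4.
Table: [554, 814, 360, 511, 783, -, -, -, -, 779, -, 381, -, 289, 323, 935, 799]
Lookup 554: h=15, probe 15,16,0 → found at 0.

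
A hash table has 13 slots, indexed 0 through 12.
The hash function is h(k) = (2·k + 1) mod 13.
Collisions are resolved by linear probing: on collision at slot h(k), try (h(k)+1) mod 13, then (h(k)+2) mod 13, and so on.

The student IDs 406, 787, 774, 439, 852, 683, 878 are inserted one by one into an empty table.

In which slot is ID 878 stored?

6

406 hashes to 7; slot 7 is free -> place at 7.
787 hashes to 2; slot 2 is free -> place at 2.
774 hashes to 2; 2 taken -> place at 3.
439 hashes to 8; slot 8 is free -> place at 8.
852 hashes to 2; 2,3 taken -> place at 4.
683 hashes to 2; 2,3,4 taken -> place at 5.
878 hashes to 2; 2,3,4,5 taken -> place at 6.
Table: [-, -, 787, 774, 852, 683, 878, 406, 439, -, -, -, -]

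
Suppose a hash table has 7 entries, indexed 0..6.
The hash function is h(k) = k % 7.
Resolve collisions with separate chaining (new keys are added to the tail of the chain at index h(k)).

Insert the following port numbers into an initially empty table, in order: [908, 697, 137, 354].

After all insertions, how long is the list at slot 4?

3

908 -> bucket 5
697 -> bucket 4
137 -> bucket 4 (collision)
354 -> bucket 4 (collision)
Final buckets:
0: -
1: -
2: -
3: -
4: 697 -> 137 -> 354
5: 908
6: -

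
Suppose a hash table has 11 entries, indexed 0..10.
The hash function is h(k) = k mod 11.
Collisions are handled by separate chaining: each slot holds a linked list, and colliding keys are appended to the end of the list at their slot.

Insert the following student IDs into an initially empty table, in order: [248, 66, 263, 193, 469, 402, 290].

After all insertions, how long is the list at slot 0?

248 -> bucket 6
66 -> bucket 0
263 -> bucket 10
193 -> bucket 6 (collision)
469 -> bucket 7
402 -> bucket 6 (collision)
290 -> bucket 4
Final buckets:
0: 66
1: -
2: -
3: -
4: 290
5: -
6: 248 -> 193 -> 402
7: 469
8: -
9: -
10: 263

1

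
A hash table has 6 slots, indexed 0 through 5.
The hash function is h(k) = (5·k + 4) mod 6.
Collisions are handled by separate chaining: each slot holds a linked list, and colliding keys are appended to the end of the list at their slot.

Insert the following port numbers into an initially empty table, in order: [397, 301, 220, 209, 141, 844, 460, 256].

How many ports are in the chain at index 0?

4

Insert 397: h=3, bucket 3 empty -> new chain.
Insert 301: h=3, bucket 3 nonempty -> append to chain.
Insert 220: h=0, bucket 0 empty -> new chain.
Insert 209: h=5, bucket 5 empty -> new chain.
Insert 141: h=1, bucket 1 empty -> new chain.
Insert 844: h=0, bucket 0 nonempty -> append to chain.
Insert 460: h=0, bucket 0 nonempty -> append to chain.
Insert 256: h=0, bucket 0 nonempty -> append to chain.
Final buckets:
0: 220 -> 844 -> 460 -> 256
1: 141
2: —
3: 397 -> 301
4: —
5: 209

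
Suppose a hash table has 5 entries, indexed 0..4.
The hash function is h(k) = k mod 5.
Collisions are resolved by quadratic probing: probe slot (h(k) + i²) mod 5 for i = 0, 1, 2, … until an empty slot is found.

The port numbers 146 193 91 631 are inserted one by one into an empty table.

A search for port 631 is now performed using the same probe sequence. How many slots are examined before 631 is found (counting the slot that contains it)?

146 hashes to 1; slot 1 is free → place at 1.
193 hashes to 3; slot 3 is free → place at 3.
91 hashes to 1; 1 taken → place at 2.
631 hashes to 1; 1,2 taken → place at 0.
Table: [631, 146, 91, 193, -]
Lookup 631: h=1, probe 1,2,0 → found at 0.

3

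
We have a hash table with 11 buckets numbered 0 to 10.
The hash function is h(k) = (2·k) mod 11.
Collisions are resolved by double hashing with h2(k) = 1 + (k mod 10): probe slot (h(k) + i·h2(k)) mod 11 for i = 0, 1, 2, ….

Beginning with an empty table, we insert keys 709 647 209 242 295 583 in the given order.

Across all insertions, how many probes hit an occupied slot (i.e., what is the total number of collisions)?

3

Insert 709: h=10, slot 10 empty => index 10.
Insert 647: h=7, slot 7 empty => index 7.
Insert 209: h=0, slot 0 empty => index 0.
Insert 242: h=0, h2=3, slot 0 occupied => index 3.
Insert 295: h=7, h2=6, slot 7 occupied => index 2.
Insert 583: h=0, h2=4, slot 0 occupied => index 4.
Table: [209, ., 295, 242, 583, ., ., 647, ., ., 709]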